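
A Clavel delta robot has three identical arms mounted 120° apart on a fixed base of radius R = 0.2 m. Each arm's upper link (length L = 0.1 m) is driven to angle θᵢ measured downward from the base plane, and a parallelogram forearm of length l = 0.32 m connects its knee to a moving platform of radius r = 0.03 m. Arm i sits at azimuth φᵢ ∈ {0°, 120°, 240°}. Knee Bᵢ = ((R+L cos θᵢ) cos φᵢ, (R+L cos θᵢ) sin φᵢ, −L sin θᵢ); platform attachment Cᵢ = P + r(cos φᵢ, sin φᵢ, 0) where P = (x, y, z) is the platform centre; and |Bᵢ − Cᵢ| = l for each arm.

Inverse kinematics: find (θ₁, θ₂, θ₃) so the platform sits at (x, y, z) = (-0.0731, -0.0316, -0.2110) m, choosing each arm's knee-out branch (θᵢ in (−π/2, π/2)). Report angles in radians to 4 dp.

φ1=0.0° → target in arm frame (-0.0731, -0.0316)
  e−x'=0.2431;  (l²−L²−(e−x')²−y'²−z²)/2L = -0.0611
  √(A²+B²)=0.3219;  θ1 = -0.7148+1.7617 ≈ 1.0469
φ2=120.0° → target in arm frame (0.0092, 0.0791)
  e−x'=0.1608;  (l²−L²−(e−x')²−y'²−z²)/2L = 0.0788
  √(A²+B²)=0.2653;  θ2 = -0.9196+1.2692 ≈ 0.3497
rotate P by −φ3: (0.0639, -0.0475, -0.2110)
  A=0.1061, B=-0.2110, C=(l²−L²−A²−y'²−z²)/(2L)=0.1718
  θ3 = atan2(B,A) + arccos(C/0.2362) = -0.3490

θ₁ = 1.0469, θ₂ = 0.3497, θ₃ = -0.3490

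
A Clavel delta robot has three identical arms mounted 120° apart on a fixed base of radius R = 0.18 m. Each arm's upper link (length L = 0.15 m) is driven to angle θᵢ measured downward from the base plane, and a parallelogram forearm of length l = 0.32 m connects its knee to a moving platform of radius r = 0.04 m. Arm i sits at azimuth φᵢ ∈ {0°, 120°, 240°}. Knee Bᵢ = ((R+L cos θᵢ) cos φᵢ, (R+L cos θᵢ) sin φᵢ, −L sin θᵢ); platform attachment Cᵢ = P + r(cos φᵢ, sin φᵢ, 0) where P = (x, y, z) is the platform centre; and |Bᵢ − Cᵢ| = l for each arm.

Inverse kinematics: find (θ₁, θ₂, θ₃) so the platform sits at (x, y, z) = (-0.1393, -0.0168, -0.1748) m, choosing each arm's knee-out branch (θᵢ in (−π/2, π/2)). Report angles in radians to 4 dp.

rotate P by −φ1: (-0.1393, -0.0168, -0.1748)
  e−x'=0.2793;  (l²−L²−(e−x')²−y'²−z²)/2L = -0.0965
  θ1 = atan2(B,A) + arccos(C/0.3295) = 1.3088
φ2=120.0° → target in arm frame (0.0551, 0.1290)
  A=0.0849, B=-0.1748, C=(l²−L²−A²−y'²−z²)/(2L)=0.0850
  √(A²+B²)=0.1943;  θ2 = -1.1187+1.1183 ≈ -0.0003
rotate P by −φ3: (0.0842, -0.1122, -0.1748)
  e−x'=0.0558;  (l²−L²−(e−x')²−y'²−z²)/2L = 0.1121
  θ3 = atan2(B,A) + arccos(C/0.1835) = -0.3483

θ₁ = 1.3088, θ₂ = -0.0003, θ₃ = -0.3483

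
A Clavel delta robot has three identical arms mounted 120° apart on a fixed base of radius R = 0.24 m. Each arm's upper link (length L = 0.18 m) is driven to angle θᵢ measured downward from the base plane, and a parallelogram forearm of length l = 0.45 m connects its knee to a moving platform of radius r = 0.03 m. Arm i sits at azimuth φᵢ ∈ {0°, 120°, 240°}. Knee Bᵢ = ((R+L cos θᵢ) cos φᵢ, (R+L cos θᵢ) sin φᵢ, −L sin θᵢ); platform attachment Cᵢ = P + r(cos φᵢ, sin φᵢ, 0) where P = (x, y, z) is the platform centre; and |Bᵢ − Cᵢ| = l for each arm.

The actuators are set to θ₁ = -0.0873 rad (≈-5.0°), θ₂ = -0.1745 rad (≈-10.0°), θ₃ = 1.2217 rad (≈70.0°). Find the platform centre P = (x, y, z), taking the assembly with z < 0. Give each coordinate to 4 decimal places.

(0.0778, 0.1467, -0.2741)

centre 1 = (0.3893·cos0.0°, 0.3893·sin0.0°, 0.0157) = (0.3893, 0.0000, 0.0157)
arm 2 at φ=120.0°: (R−r)+L cos θ2 = 0.3873;  centre 2 = (-0.1936, 0.3354, 0.0313)
centre 3 = (0.2716·cos240.0°, 0.2716·sin240.0°, -0.1691) = (-0.1358, -0.2352, -0.1691)
subtract pairs → two planes through P
plane₁₂: -1.1659x+0.6708y+0.0311z = -0.0009
det = 1.2528;  x = 0.0268+-0.1862z,  y = 0.0453+-0.3701z
quadratic in z: (1.1717)z²+(0.0701)z+(-0.0688)=0, √Δ=0.5721 → z ∈ {-0.2741, 0.2142}; z = -0.2741 (taking z<0)
x = 0.0778, y = 0.1467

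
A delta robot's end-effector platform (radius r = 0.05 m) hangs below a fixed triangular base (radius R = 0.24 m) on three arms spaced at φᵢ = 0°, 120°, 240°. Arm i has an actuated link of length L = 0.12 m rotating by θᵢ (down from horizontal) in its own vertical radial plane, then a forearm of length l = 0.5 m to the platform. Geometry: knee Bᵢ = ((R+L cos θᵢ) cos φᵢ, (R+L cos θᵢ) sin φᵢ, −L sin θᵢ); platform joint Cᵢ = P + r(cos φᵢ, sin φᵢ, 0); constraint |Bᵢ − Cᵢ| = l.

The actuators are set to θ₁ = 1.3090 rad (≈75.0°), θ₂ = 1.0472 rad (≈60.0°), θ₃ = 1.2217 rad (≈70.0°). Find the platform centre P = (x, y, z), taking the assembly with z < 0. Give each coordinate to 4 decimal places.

(-0.0226, 0.0198, -0.5521)

φ1=0.0°: virtual centre (0.2211, 0.0000, -0.1159), radius l
arm 2 at φ=120.0°: e+L cos θ2 = 0.2500;  centre 2 = (-0.1250, 0.2165, -0.1039)
arm 3 at φ=240.0°: e+L cos θ3 = 0.2310;  centre 3 = (-0.1155, -0.2001, -0.1128)
|centre ₂|²−|centre ₁|² = 0.0110;  |centre ₃|²−|centre ₁|² = 0.0038
[-0.6921 0.4330 0.0240]·P = 0.0110;  [-0.6732 -0.4002 0.0063]·P = 0.0038
Cramer: x(z) = -0.0106+0.0217z;  y(z) = 0.0084-0.0207z
quadratic in z: (1.0009)z²+(0.2214)z+(-0.1828)=0, √Δ=0.8837 → z ∈ {-0.5521, 0.3308}; z = -0.5521 (taking z<0)
x = -0.0226, y = 0.0198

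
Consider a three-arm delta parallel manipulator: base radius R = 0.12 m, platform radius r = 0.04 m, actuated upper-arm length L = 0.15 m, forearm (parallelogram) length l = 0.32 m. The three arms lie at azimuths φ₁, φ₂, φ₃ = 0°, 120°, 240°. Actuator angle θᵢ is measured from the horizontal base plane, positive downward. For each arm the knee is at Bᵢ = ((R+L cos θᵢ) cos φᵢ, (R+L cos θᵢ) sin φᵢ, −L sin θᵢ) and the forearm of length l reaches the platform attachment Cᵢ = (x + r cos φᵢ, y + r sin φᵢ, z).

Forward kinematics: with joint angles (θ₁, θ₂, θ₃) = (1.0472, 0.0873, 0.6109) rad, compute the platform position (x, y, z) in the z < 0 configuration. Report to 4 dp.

arm 1 at φ=0.0°: e+L cos θ1 = 0.1550;  O1 = (0.1550, 0.0000, -0.1299)
φ2=120.0°: virtual centre (-0.1147, 0.1987, -0.0131), radius l
O3 = (0.2029·cos240.0°, 0.2029·sin240.0°, -0.0860) = (-0.1014, -0.1757, -0.0860)
|O₂|²−|O₁|² = 0.0119;  |O₃|²−|O₁|² = 0.0077
linear system: -0.5394x+0.3974y = 0.0119−0.2337z; -0.5129x+-0.3514y = 0.0077−0.0877z
Cramer: x(z) = -0.0184+0.2973z;  y(z) = 0.0050-0.1843z
into |P−O₁|² = l²: 1.1224z² + 0.1549z + -0.0554 = 0;  Δ = 0.2729;  z = -0.3017 or 0.1637 → z<0 root = -0.3017
x = -0.1081, y = 0.0606

(-0.1081, 0.0606, -0.3017)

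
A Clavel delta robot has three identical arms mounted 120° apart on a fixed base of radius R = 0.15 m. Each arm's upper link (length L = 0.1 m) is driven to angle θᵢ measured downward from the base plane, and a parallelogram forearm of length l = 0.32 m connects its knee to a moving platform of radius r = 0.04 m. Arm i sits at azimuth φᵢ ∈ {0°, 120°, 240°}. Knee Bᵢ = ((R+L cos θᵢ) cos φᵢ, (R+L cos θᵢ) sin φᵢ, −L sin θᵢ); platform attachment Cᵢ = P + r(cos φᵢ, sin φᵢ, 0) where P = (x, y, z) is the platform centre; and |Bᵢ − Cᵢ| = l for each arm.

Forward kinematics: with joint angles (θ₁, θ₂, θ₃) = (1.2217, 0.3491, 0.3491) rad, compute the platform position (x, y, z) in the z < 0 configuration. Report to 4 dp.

φ1=0.0°: virtual centre (0.1442, 0.0000, -0.0940), radius l
φ2=120.0°: virtual centre (-0.1020, 0.1766, -0.0342), radius l
φ3=240.0°: virtual centre (-0.1020, -0.1766, -0.0342), radius l
eliminate P² terms by subtracting sphere 1 from 2 and 3
linear system: -0.4924x+0.3533y = 0.0131−0.1195z; -0.4924x+-0.3533y = 0.0131−0.1195z
det = 0.3479;  x = -0.0267+0.2428z,  y = 0.0000+0.0000z
into |P−centre ₁|² = l²: 1.0589z² + 0.1050z + -0.0644 = 0;  Δ = 0.2836;  z = -0.3010 or 0.2019 → z<0 root = -0.3010
x = -0.0998, y = 0.0000

(-0.0998, 0.0000, -0.3010)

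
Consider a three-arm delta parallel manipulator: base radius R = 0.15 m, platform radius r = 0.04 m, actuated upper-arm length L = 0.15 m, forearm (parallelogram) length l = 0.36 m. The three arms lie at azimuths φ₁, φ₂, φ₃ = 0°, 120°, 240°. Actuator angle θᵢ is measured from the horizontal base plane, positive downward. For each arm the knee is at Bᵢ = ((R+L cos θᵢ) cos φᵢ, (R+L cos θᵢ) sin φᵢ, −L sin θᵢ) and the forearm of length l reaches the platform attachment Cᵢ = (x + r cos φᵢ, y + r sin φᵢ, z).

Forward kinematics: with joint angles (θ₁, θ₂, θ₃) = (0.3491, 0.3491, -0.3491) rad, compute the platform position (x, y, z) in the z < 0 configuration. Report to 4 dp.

(-0.0355, -0.0615, -0.2605)

O1 = (0.2510·cos0.0°, 0.2510·sin0.0°, -0.0513) = (0.2510, 0.0000, -0.0513)
O2 = (0.2510·cos120.0°, 0.2510·sin120.0°, -0.0513) = (-0.1255, 0.2173, -0.0513)
O3 = (0.2510·cos240.0°, 0.2510·sin240.0°, 0.0513) = (-0.1255, -0.2173, 0.0513)
subtract pairs → two planes through P
[-0.7529 0.4347 0.0000]·P = 0.0000;  [-0.7529 -0.4347 0.2052]·P = 0.0000
det = 0.6545;  x = 0.0000+0.1363z,  y = 0.0000+0.2361z
into |P−O₁|² = l²: 1.0743z² + 0.0342z + -0.0640 = 0;  Δ = 0.2762;  z = -0.2605 or 0.2287 → z<0 root = -0.2605
x = -0.0355, y = -0.0615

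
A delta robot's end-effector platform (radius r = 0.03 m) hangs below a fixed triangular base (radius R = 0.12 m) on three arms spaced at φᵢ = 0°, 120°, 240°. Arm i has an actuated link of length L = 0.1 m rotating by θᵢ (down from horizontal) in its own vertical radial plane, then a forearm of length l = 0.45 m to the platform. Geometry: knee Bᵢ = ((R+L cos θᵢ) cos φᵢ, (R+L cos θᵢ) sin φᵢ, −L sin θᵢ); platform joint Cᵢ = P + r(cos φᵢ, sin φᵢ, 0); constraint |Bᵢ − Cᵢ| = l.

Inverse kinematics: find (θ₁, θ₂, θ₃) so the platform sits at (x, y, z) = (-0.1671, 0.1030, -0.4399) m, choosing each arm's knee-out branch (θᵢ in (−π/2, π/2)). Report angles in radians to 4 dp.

θ₁ = 1.3964, θ₂ = 0.0000, θ₃ = 0.7851

rotate P by −φ1: (-0.1671, 0.1030, -0.4399)
  A cos θ + B sin θ = C:  0.2571·cos θ + -0.4399·sin θ = -0.3886
  √(A²+B²)=0.5095;  θ1 = -1.0419+2.4383 ≈ 1.3964
rotate P by −φ2: (0.1728, 0.0932, -0.4399)
  e−x'=-0.0828;  (l²−L²−(e−x')²−y'²−z²)/2L = -0.0827
  θ2 = atan2(B,A) + arccos(C/0.4476) = 0.0000
φ3=240.0° → target in arm frame (-0.0057, -0.1962)
  A=0.0957, B=-0.4399, C=(l²−L²−A²−y'²−z²)/(2L)=-0.2433
  γ=atan2(-0.4399,0.0957)=-1.3567;  ψ=arccos(-0.5405)=2.1418;  θ3=γ+ψ≈0.7851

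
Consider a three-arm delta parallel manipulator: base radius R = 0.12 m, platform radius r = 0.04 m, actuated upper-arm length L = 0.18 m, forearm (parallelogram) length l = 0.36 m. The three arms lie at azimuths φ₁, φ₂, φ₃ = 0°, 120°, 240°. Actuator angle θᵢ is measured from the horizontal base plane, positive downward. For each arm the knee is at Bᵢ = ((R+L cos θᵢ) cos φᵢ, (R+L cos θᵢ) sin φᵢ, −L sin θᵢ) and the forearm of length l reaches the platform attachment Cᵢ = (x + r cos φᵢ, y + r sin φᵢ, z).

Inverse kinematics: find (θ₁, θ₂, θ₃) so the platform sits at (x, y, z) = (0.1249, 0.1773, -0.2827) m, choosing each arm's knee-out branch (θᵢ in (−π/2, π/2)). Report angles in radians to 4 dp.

θ₁ = 0.0001, θ₂ = 0.1743, θ₃ = 1.3089

rotate P by −φ1: (0.1249, 0.1773, -0.2827)
  A cos θ + B sin θ = C:  -0.0449·cos θ + -0.2827·sin θ = -0.0449
  √(A²+B²)=0.2862;  θ1 = -1.7283+1.7284 ≈ 0.0001
φ2=120.0° → target in arm frame (0.0911, -0.1968)
  A=-0.0111, B=-0.2827, C=(l²−L²−A²−y'²−z²)/(2L)=-0.0599
  √(A²+B²)=0.2829;  θ2 = -1.6100+1.7843 ≈ 0.1743
φ3=240.0° → target in arm frame (-0.2160, 0.0195)
  e−x'=0.2960;  (l²−L²−(e−x')²−y'²−z²)/2L = -0.1964
  θ3 = atan2(B,A) + arccos(C/0.4093) = 1.3089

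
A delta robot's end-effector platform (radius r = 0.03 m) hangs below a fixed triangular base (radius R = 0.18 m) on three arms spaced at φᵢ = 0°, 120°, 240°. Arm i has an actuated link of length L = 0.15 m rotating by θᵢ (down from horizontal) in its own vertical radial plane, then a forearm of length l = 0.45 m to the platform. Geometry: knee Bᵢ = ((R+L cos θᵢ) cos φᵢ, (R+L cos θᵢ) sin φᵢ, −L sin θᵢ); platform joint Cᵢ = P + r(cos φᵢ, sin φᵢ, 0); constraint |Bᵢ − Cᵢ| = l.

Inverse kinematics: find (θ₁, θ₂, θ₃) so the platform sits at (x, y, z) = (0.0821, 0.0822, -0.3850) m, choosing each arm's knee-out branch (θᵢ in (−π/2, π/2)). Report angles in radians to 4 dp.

θ₁ = -0.0003, θ₂ = 0.2620, θ₃ = 0.8725

rotate P by −φ1: (0.0821, 0.0822, -0.3850)
  e−x'=0.0679;  (l²−L²−(e−x')²−y'²−z²)/2L = 0.0680
  θ1 = atan2(B,A) + arccos(C/0.3909) = -0.0003
φ2=120.0° → target in arm frame (0.0301, -0.1122)
  A=0.1199, B=-0.3850, C=(l²−L²−A²−y'²−z²)/(2L)=0.0161
  γ=atan2(-0.3850,0.1199)=-1.2690;  ψ=arccos(0.0398)=1.5309;  θ2=γ+ψ≈0.2620
rotate P by −φ3: (-0.1122, 0.0300, -0.3850)
  A=0.2622, B=-0.3850, C=(l²−L²−A²−y'²−z²)/(2L)=-0.1263
  θ3 = atan2(B,A) + arccos(C/0.4658) = 0.8725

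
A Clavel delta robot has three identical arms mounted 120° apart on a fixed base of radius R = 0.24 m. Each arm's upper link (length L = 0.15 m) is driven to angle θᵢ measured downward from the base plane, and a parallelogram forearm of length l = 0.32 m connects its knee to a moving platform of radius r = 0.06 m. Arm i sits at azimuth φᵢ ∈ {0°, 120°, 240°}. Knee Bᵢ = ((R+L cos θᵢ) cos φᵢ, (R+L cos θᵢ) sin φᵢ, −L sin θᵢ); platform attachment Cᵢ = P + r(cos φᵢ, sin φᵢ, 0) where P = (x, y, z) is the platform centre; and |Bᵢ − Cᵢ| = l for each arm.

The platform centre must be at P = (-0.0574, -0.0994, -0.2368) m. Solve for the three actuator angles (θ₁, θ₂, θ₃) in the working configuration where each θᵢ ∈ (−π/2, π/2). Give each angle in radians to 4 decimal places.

arm 1 (φ=0.0°): x'=-0.0574, y'=-0.0994
  A cos θ + B sin θ = C:  0.2374·cos θ + -0.2368·sin θ = -0.1414
  θ1 = atan2(B,A) + arccos(C/0.3353) = 1.2219
φ2=120.0° → target in arm frame (-0.0574, 0.0994)
  A cos θ + B sin θ = C:  0.2374·cos θ + -0.2368·sin θ = -0.1414
  θ2 = atan2(B,A) + arccos(C/0.3353) = 1.2218
φ3=240.0° → target in arm frame (0.1148, 0.0000)
  A cos θ + B sin θ = C:  0.0652·cos θ + -0.2368·sin θ = 0.0652
  √(A²+B²)=0.2456;  θ3 = -1.3020+1.3019 ≈ -0.0001

θ₁ = 1.2219, θ₂ = 1.2218, θ₃ = -0.0001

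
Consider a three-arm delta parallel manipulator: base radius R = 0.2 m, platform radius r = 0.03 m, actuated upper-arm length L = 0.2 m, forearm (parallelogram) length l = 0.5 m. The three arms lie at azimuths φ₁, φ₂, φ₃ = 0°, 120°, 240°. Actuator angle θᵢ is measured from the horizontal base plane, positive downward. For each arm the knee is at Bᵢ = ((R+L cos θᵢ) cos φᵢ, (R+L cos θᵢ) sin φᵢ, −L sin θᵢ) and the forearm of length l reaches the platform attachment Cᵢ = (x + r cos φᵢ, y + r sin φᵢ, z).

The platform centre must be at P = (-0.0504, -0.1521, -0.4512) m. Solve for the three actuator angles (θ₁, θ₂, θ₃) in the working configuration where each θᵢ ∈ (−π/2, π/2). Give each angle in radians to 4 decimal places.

arm 1 (φ=0.0°): x'=-0.0504, y'=-0.1521
  e−x'=0.2204;  (l²−L²−(e−x')²−y'²−z²)/2L = -0.1632
  γ=atan2(-0.4512,0.2204)=-1.1164;  ψ=arccos(-0.3251)=1.9019;  θ1=γ+ψ≈0.7855
φ2=120.0° → target in arm frame (-0.1065, 0.1197)
  e−x'=0.2765;  (l²−L²−(e−x')²−y'²−z²)/2L = -0.2109
  √(A²+B²)=0.5292;  θ2 = -1.0210+1.9808 ≈ 0.9598
rotate P by −φ3: (0.1569, 0.0324, -0.4512)
  e−x'=0.0131;  (l²−L²−(e−x')²−y'²−z²)/2L = 0.0130
  θ3 = atan2(B,A) + arccos(C/0.4514) = 0.0002

θ₁ = 0.7855, θ₂ = 0.9598, θ₃ = 0.0002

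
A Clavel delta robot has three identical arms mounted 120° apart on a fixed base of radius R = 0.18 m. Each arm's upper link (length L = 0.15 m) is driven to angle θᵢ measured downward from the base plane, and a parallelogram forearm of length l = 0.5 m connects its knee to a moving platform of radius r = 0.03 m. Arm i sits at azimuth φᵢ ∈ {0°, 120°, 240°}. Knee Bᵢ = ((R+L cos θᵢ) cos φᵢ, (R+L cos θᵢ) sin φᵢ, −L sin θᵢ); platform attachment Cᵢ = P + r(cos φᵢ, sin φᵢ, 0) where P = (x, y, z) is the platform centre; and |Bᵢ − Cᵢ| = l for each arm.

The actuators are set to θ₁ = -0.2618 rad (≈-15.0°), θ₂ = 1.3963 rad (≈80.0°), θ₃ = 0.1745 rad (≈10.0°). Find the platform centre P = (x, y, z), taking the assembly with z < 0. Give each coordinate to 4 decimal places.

arm 1 at φ=0.0°: (R−r)+L cos θ1 = 0.2949;  S1 = (0.2949, 0.0000, 0.0388)
S2 = (0.1760·cos120.0°, 0.1760·sin120.0°, -0.1477) = (-0.0880, 0.1525, -0.1477)
S3 = (0.2977·cos240.0°, 0.2977·sin240.0°, -0.0260) = (-0.1489, -0.2578, -0.0260)
|S₂|²−|S₁|² = -0.0357;  |S₃|²−|S₁|² = 0.0008
plane₁₂: -0.7658x+0.3049y+-0.3731z = -0.0357
Cramer: x(z) = 0.0272-0.3485z;  y(z) = -0.0485+0.3482z
sphere 1 gives Az²+Bz+C=0 with A=1.2427, B=0.0751, C=-0.1745;  B²−4AC=0.8731;  roots -0.4062, 0.3457;  negative root z = -0.4062
x = 0.1688, y = -0.1900

(0.1688, -0.1900, -0.4062)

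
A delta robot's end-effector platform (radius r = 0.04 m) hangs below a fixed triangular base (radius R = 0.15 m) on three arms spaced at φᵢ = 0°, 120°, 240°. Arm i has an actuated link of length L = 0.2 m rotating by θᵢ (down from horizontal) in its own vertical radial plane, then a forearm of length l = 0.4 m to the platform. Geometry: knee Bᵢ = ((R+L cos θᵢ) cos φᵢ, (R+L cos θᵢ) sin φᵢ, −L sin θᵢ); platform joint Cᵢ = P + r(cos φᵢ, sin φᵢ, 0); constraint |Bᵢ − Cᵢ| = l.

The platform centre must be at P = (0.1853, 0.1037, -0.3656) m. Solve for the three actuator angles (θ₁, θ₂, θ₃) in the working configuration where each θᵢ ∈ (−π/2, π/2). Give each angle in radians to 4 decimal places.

θ₁ = -0.0002, θ₂ = 0.7853, θ₃ = 1.3091

rotate P by −φ1: (0.1853, 0.1037, -0.3656)
  e−x'=-0.0753;  (l²−L²−(e−x')²−y'²−z²)/2L = -0.0752
  γ=atan2(-0.3656,-0.0753)=-1.7739;  ψ=arccos(-0.2015)=1.7737;  θ1=γ+ψ≈-0.0002
arm 2 (φ=120.0°): x'=-0.0028, y'=-0.2123
  A cos θ + B sin θ = C:  0.1128·cos θ + -0.3656·sin θ = -0.1787
  γ=atan2(-0.3656,0.1128)=-1.2714;  ψ=arccos(-0.4670)=2.0567;  θ2=γ+ψ≈0.7853
φ3=240.0° → target in arm frame (-0.1825, 0.1086)
  A=0.2925, B=-0.3656, C=(l²−L²−A²−y'²−z²)/(2L)=-0.2775
  γ=atan2(-0.3656,0.2925)=-0.8961;  ψ=arccos(-0.5927)=2.2052;  θ3=γ+ψ≈1.3091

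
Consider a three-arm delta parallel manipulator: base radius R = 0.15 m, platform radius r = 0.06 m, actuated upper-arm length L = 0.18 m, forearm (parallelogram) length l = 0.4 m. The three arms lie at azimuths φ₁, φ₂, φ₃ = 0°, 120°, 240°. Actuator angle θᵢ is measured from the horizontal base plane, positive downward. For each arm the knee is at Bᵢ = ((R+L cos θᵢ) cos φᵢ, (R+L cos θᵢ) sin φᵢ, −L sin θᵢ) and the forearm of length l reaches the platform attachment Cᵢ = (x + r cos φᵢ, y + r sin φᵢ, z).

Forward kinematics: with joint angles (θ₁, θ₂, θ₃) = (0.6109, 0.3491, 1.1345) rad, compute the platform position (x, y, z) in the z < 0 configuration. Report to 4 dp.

(0.0342, 0.1421, -0.4171)

O1 = (0.2374·cos0.0°, 0.2374·sin0.0°, -0.1032) = (0.2374, 0.0000, -0.1032)
arm 2 at φ=120.0°: ρ2 = 0.2591;  O2 = (-0.1296, 0.2244, -0.0616)
φ3=240.0°: virtual centre (-0.0830, -0.1438, -0.1631), radius l
eliminate P² terms by subtracting sphere 1 from 2 and 3
plane₁₂: -0.7340x+0.4488y+0.0834z = 0.0039
Cramer: x(z) = 0.0093-0.0597z;  y(z) = 0.0239-0.2834z
sphere 1 gives Az²+Bz+C=0 with A=1.0839, B=0.2202, C=-0.0967;  B²−4AC=0.4678;  roots -0.4171, 0.2140;  negative root z = -0.4171
x = 0.0342, y = 0.1421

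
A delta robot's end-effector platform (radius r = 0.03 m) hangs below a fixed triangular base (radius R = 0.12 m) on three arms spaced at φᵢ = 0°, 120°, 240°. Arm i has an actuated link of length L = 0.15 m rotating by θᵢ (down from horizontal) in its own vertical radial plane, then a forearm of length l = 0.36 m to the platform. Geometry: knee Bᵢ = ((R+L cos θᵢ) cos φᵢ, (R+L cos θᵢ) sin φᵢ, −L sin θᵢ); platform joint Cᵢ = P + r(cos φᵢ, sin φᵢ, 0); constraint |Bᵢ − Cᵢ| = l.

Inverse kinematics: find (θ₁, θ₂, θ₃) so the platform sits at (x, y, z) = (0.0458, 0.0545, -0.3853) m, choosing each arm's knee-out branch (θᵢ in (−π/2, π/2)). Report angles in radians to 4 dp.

φ1=0.0° → target in arm frame (0.0458, 0.0545)
  A=0.0442, B=-0.3853, C=(l²−L²−A²−y'²−z²)/(2L)=-0.1543
  θ1 = atan2(B,A) + arccos(C/0.3878) = 0.5233
φ2=120.0° → target in arm frame (0.0243, -0.0669)
  A cos θ + B sin θ = C:  0.0657·cos θ + -0.3853·sin θ = -0.1672
  γ=atan2(-0.3853,0.0657)=-1.4019;  ψ=arccos(-0.4277)=2.0127;  θ2=γ+ψ≈0.6108
rotate P by −φ3: (-0.0701, 0.0124, -0.3853)
  e−x'=0.1601;  (l²−L²−(e−x')²−y'²−z²)/2L = -0.2238
  √(A²+B²)=0.4172;  θ3 = -1.1770+2.1370 ≈ 0.9600

θ₁ = 0.5233, θ₂ = 0.6108, θ₃ = 0.9600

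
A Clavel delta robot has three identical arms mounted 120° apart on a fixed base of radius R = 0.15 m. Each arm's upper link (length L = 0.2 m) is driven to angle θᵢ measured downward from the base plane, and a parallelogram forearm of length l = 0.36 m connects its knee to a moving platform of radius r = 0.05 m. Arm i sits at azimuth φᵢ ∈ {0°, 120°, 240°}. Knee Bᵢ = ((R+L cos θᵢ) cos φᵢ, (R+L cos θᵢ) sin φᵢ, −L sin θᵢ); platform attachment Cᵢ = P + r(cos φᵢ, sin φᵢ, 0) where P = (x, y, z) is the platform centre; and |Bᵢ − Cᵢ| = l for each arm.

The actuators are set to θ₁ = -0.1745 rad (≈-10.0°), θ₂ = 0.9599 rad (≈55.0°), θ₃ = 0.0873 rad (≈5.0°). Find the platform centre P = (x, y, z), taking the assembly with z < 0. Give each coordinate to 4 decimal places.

arm 1 at φ=0.0°: ρ1 = 0.2970;  centre 1 = (0.2970, 0.0000, 0.0347)
arm 2 at φ=120.0°: ρ2 = 0.2147;  centre 2 = (-0.1074, 0.1860, -0.1638)
φ3=240.0°: virtual centre (-0.1496, -0.2591, -0.0174), radius l
subtract pairs → two planes through P
linear system: -0.8086x+0.3719y = -0.0164−-0.3971z; -0.8932x+-0.5183y = 0.0005−-0.1043z
Cramer: x(z) = 0.0111-0.3256z;  y(z) = -0.0200+0.3598z
sphere 1 gives Az²+Bz+C=0 with A=1.2355, B=0.1023, C=-0.0463;  B²−4AC=0.2392;  roots -0.2393, 0.1565;  negative root z = -0.2393
x = 0.0890, y = -0.1062

(0.0890, -0.1062, -0.2393)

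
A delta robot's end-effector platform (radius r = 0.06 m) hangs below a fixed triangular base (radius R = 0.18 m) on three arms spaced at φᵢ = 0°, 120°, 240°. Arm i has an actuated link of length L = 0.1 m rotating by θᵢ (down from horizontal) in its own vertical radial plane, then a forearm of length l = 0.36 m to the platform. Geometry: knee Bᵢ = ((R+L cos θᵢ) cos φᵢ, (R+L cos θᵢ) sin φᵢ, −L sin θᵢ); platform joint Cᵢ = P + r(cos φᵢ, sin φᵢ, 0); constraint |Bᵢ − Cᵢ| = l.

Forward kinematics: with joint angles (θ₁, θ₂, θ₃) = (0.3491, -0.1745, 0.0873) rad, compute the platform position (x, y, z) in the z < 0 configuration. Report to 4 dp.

φ1=0.0°: virtual centre (0.2140, 0.0000, -0.0342), radius l
centre 2 = (0.2185·cos120.0°, 0.2185·sin120.0°, 0.0174) = (-0.1092, 0.1892, 0.0174)
centre 3 = (0.2196·cos240.0°, 0.2196·sin240.0°, -0.0087) = (-0.1098, -0.1902, -0.0087)
subtract pairs → two planes through P
[-0.6464 0.3784 0.1031]·P = 0.0011;  [-0.6476 -0.3804 0.0510]·P = 0.0014
det = 0.4909;  x = -0.0019+0.1192z,  y = -0.0004+-0.0689z
into |P−centre ₁|² = l²: 1.0190z² + 0.0170z + -0.0818 = 0;  Δ = 0.3338;  z = -0.2919 or 0.2752 → z<0 root = -0.2919
x = -0.0367, y = 0.0198

(-0.0367, 0.0198, -0.2919)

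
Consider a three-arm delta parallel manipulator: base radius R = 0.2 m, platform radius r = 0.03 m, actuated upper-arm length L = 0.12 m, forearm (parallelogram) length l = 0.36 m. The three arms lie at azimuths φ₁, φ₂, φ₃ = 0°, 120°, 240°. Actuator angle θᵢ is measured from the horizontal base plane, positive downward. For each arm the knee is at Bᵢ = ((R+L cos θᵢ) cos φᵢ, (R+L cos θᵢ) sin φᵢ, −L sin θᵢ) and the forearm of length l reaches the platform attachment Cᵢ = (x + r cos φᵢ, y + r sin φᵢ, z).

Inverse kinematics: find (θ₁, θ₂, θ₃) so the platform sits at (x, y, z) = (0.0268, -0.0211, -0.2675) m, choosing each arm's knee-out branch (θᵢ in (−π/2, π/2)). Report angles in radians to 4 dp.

θ₁ = 0.1746, θ₂ = 0.6110, θ₃ = 0.3497

arm 1 (φ=0.0°): x'=0.0268, y'=-0.0211
  A cos θ + B sin θ = C:  0.1432·cos θ + -0.2675·sin θ = 0.0946
  θ1 = atan2(B,A) + arccos(C/0.3034) = 0.1746
rotate P by −φ2: (-0.0317, -0.0127, -0.2675)
  A=0.2017, B=-0.2675, C=(l²−L²−A²−y'²−z²)/(2L)=0.0117
  √(A²+B²)=0.3350;  θ2 = -0.9248+1.5358 ≈ 0.6110
φ3=240.0° → target in arm frame (0.0049, 0.0338)
  A cos θ + B sin θ = C:  0.1651·cos θ + -0.2675·sin θ = 0.0635
  √(A²+B²)=0.3144;  θ3 = -1.0178+1.3674 ≈ 0.3497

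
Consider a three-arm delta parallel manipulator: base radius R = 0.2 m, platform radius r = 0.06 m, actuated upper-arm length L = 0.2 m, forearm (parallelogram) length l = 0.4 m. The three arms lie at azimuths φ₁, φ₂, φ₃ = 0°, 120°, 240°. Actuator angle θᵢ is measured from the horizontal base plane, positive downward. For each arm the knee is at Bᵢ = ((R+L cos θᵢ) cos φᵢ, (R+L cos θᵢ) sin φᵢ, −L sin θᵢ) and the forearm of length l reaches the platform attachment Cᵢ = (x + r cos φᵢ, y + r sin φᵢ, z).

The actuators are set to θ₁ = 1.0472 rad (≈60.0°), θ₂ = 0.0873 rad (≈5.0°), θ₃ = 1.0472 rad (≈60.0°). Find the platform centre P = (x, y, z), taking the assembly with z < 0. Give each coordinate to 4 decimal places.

arm 1 at φ=0.0°: (R−r)+L cos θ1 = 0.2400;  centre 1 = (0.2400, 0.0000, -0.1732)
φ2=120.0°: virtual centre (-0.1696, 0.2938, -0.0174), radius l
arm 3 at φ=240.0°: (R−r)+L cos θ3 = 0.2400;  centre 3 = (-0.1200, -0.2078, -0.1732)
subtract pairs → two planes through P
plane₁₂: -0.8192x+0.5876y+0.3115z = 0.0278
det = 0.7636;  x = -0.0151+0.1696z,  y = 0.0262+-0.2937z
quadratic in z: (1.1150)z²+(0.2445)z+(-0.0642)=0, √Δ=0.5884 → z ∈ {-0.3735, 0.1542}; z = -0.3735 (taking z<0)
x = -0.0785, y = 0.1359

(-0.0785, 0.1359, -0.3735)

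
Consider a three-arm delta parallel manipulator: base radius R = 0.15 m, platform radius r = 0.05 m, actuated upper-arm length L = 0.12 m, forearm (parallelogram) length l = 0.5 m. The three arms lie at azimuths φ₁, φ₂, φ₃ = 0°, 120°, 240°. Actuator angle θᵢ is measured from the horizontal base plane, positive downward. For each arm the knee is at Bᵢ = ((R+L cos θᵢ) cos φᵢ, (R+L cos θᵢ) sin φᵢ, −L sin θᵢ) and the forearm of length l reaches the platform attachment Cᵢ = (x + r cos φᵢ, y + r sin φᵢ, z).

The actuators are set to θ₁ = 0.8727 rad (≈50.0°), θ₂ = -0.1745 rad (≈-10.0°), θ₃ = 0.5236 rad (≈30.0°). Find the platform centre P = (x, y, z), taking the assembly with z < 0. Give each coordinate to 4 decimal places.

φ1=0.0°: virtual centre (0.1771, 0.0000, -0.0919), radius l
arm 2 at φ=120.0°: e+L cos θ2 = 0.2182;  O2 = (-0.1091, 0.1889, 0.0208)
arm 3 at φ=240.0°: e+L cos θ3 = 0.2039;  O3 = (-0.1020, -0.1766, -0.0600)
subtract pairs → two planes through P
[-0.5724 0.3779 0.2255]·P = 0.0082;  [-0.5582 -0.3532 0.0639]·P = 0.0054
Cramer: x(z) = -0.0119+0.2512z;  y(z) = 0.0037-0.2162z
quadratic in z: (1.1099)z²+(0.0873)z+(-0.2058)=0, √Δ=0.9598 → z ∈ {-0.4717, 0.3931}; z = -0.4717 (taking z<0)
x = -0.1304, y = 0.1057

(-0.1304, 0.1057, -0.4717)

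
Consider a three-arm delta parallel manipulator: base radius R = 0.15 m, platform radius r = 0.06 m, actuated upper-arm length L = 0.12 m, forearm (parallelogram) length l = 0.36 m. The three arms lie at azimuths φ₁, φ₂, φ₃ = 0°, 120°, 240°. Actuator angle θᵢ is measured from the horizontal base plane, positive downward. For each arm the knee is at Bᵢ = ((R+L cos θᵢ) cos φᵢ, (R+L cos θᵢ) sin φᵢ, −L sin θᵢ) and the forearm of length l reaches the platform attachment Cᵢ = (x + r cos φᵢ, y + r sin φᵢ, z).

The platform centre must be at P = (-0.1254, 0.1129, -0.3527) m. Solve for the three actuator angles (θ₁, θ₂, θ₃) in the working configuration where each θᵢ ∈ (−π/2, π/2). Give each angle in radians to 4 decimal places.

rotate P by −φ1: (-0.1254, 0.1129, -0.3527)
  e−x'=0.2154;  (l²−L²−(e−x')²−y'²−z²)/2L = -0.2848
  θ1 = atan2(B,A) + arccos(C/0.4133) = 1.3084
arm 2 (φ=120.0°): x'=0.1605, y'=0.0521
  A=-0.0705, B=-0.3527, C=(l²−L²−A²−y'²−z²)/(2L)=-0.0703
  θ2 = atan2(B,A) + arccos(C/0.3597) = -0.0004
φ3=240.0° → target in arm frame (-0.0351, -0.1650)
  A=0.1251, B=-0.3527, C=(l²−L²−A²−y'²−z²)/(2L)=-0.2170
  θ3 = atan2(B,A) + arccos(C/0.3742) = 0.9594

θ₁ = 1.3084, θ₂ = -0.0004, θ₃ = 0.9594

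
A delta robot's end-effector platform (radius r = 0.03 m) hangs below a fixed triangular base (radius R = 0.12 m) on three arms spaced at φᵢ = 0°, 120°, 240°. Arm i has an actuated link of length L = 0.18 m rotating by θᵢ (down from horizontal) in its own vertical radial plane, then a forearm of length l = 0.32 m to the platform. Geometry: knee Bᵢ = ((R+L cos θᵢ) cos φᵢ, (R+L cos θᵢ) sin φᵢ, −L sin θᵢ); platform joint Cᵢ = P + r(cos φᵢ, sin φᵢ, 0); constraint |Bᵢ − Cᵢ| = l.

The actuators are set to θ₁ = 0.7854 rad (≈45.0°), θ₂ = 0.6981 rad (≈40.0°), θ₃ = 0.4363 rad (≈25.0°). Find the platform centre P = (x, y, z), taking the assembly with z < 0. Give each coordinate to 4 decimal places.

φ1=0.0°: virtual centre (0.2173, 0.0000, -0.1273), radius l
arm 2 at φ=120.0°: (R−r)+L cos θ2 = 0.2279;  centre 2 = (-0.1139, 0.1974, -0.1157)
centre 3 = (0.2531·cos240.0°, 0.2531·sin240.0°, -0.0761) = (-0.1266, -0.2192, -0.0761)
eliminate P² terms by subtracting sphere 1 from 2 and 3
[-0.6624 0.3947 0.0232]·P = 0.0019;  [-0.6877 -0.4384 0.1024]·P = 0.0065
Cramer: x(z) = -0.0060+0.0900z;  y(z) = -0.0053+0.0924z
sphere 1 gives Az²+Bz+C=0 with A=1.0166, B=0.2134, C=-0.0363;  B²−4AC=0.1932;  roots -0.3211, 0.1112;  negative root z = -0.3211
x = -0.0349, y = -0.0349

(-0.0349, -0.0349, -0.3211)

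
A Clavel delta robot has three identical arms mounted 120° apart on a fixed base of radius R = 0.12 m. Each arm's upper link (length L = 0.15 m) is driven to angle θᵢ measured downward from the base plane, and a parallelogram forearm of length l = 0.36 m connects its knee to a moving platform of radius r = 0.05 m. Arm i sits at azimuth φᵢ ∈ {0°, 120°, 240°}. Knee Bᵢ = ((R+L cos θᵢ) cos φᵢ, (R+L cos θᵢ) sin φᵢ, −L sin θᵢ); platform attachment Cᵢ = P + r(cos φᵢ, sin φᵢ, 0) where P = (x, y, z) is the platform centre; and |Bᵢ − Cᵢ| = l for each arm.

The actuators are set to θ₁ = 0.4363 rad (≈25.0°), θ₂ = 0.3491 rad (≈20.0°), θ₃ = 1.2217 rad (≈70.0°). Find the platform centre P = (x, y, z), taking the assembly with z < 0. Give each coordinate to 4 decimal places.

(0.0704, 0.1459, -0.3633)

φ1=0.0°: virtual centre (0.2059, 0.0000, -0.0634), radius l
φ2=120.0°: virtual centre (-0.1055, 0.1827, -0.0513), radius l
arm 3 at φ=240.0°: ρ3 = 0.1213;  O3 = (-0.0607, -0.1051, -0.1410)
subtract pairs → two planes through P
[-0.6228 0.3654 0.0242]·P = 0.0007;  [-0.5332 -0.2101 -0.1551]·P = -0.0118
Cramer: x(z) = 0.0128-0.1584z;  y(z) = 0.0238-0.3362z
sphere 1 gives Az²+Bz+C=0 with A=1.1382, B=0.1720, C=-0.0877;  B²−4AC=0.4289;  roots -0.3633, 0.2122;  negative root z = -0.3633
x = 0.0704, y = 0.1459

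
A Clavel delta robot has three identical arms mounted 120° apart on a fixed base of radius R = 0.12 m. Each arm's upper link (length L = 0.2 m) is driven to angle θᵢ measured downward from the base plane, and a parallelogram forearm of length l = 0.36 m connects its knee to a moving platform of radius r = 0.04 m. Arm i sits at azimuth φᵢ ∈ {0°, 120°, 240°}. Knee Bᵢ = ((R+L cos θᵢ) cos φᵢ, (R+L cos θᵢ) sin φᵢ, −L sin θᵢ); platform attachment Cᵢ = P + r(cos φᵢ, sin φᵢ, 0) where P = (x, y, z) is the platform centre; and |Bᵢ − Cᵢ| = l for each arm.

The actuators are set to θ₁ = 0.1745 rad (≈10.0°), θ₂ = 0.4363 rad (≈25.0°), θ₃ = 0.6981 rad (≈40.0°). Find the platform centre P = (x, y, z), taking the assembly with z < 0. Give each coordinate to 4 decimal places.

(0.0651, 0.0406, -0.3229)

φ1=0.0°: virtual centre (0.2770, 0.0000, -0.0347), radius l
arm 2 at φ=120.0°: ρ2 = 0.2613;  centre 2 = (-0.1306, 0.2263, -0.0845)
arm 3 at φ=240.0°: ρ3 = 0.2332;  centre 3 = (-0.1166, -0.2020, -0.1286)
subtract pairs → two planes through P
plane₁₂: -0.8152x+0.4525y+-0.0996z = -0.0025
Cramer: x(z) = 0.0061-0.1826z;  y(z) = 0.0054-0.1088z
quadratic in z: (1.0452)z²+(0.1672)z+(-0.0550)=0, √Δ=0.5078 → z ∈ {-0.3229, 0.1630}; z = -0.3229 (taking z<0)
x = 0.0651, y = 0.0406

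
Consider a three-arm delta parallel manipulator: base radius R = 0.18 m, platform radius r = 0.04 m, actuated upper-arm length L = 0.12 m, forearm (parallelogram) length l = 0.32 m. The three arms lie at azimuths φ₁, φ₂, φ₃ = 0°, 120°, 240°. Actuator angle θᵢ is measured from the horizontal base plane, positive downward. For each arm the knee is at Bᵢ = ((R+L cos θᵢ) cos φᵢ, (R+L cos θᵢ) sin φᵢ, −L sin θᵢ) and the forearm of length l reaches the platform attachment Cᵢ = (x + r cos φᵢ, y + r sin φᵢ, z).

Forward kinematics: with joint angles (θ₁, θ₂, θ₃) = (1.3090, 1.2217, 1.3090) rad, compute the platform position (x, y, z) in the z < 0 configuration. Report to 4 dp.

(-0.0049, 0.0085, -0.3831)

φ1=0.0°: virtual centre (0.1711, 0.0000, -0.1159), radius l
O2 = (0.1810·cos120.0°, 0.1810·sin120.0°, -0.1128) = (-0.0905, 0.1568, -0.1128)
arm 3 at φ=240.0°: ρ3 = 0.1711;  O3 = (-0.0855, -0.1481, -0.1159)
eliminate P² terms by subtracting sphere 1 from 2 and 3
linear system: -0.5232x+0.3136y = 0.0028−0.0063z; -0.5132x+-0.2963y = 0.0000−0.0000z
det = 0.3159;  x = -0.0026+0.0059z,  y = 0.0045+-0.0102z
sphere 1 gives Az²+Bz+C=0 with A=1.0001, B=0.2297, C=-0.0588;  B²−4AC=0.2879;  roots -0.3831, 0.1534;  negative root z = -0.3831
x = -0.0049, y = 0.0085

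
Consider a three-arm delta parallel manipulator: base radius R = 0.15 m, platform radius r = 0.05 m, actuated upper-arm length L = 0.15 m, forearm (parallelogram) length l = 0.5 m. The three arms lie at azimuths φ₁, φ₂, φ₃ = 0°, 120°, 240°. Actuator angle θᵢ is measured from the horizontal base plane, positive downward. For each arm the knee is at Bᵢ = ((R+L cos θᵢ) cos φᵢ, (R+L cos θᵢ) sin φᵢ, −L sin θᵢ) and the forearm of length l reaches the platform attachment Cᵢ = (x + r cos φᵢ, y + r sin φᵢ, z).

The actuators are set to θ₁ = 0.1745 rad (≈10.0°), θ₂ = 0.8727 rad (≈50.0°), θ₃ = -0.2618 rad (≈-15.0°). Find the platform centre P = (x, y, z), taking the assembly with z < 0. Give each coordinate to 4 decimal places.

S1 = (0.2477·cos0.0°, 0.2477·sin0.0°, -0.0260) = (0.2477, 0.0000, -0.0260)
S2 = (0.1964·cos120.0°, 0.1964·sin120.0°, -0.1149) = (-0.0982, 0.1701, -0.1149)
φ3=240.0°: virtual centre (-0.1224, -0.2121, 0.0388), radius l
|S₂|²−|S₁|² = -0.0103;  |S₃|²−|S₁|² = -0.0006
[-0.6919 0.3402 -0.1777]·P = -0.0103;  [-0.7403 -0.4242 0.1297]·P = -0.0006
det = 0.5453;  x = 0.0083+-0.0573z,  y = -0.0132+0.4059z
into |P−S₁|² = l²: 1.1680z² + 0.0688z + -0.1918 = 0;  Δ = 0.9010;  z = -0.4358 or 0.3769 → z<0 root = -0.4358
x = 0.0333, y = -0.1901

(0.0333, -0.1901, -0.4358)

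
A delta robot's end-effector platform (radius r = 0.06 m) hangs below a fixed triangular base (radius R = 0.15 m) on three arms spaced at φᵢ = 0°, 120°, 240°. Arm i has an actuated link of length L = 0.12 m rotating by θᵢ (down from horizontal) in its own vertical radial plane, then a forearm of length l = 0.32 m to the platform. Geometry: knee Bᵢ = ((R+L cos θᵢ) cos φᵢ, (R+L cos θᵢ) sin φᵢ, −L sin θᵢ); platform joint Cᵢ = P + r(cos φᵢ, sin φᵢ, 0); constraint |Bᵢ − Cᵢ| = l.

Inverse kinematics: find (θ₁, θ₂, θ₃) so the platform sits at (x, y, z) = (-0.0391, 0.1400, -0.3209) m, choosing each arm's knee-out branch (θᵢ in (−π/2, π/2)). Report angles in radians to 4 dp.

θ₁ = 1.0478, θ₂ = 0.0874, θ₃ = 1.3094

φ1=0.0° → target in arm frame (-0.0391, 0.1400)
  A=0.1291, B=-0.3209, C=(l²−L²−A²−y'²−z²)/(2L)=-0.2135
  γ=atan2(-0.3209,0.1291)=-1.1883;  ψ=arccos(-0.6173)=2.2361;  θ1=γ+ψ≈1.0478
arm 2 (φ=120.0°): x'=0.1408, y'=-0.0361
  A cos θ + B sin θ = C:  -0.0508·cos θ + -0.3209·sin θ = -0.0786
  √(A²+B²)=0.3249;  θ2 = -1.7278+1.8151 ≈ 0.0874
rotate P by −φ3: (-0.1017, -0.1039, -0.3209)
  A cos θ + B sin θ = C:  0.1917·cos θ + -0.3209·sin θ = -0.2605
  γ=atan2(-0.3209,0.1917)=-1.0323;  ψ=arccos(-0.6968)=2.3417;  θ3=γ+ψ≈1.3094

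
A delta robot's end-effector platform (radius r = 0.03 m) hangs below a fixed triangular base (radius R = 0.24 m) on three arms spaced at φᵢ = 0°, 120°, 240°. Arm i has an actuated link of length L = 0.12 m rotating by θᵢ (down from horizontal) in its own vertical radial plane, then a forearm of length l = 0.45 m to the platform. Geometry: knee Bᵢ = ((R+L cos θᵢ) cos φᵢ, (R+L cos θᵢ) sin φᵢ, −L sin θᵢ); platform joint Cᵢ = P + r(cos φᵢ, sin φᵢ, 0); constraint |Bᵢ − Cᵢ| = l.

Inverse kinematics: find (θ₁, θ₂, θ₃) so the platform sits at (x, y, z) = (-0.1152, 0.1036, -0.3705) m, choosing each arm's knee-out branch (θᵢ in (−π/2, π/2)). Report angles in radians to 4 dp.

θ₁ = 1.3087, θ₂ = -0.3497, θ₃ = 0.8727

rotate P by −φ1: (-0.1152, 0.1036, -0.3705)
  e−x'=0.3252;  (l²−L²−(e−x')²−y'²−z²)/2L = -0.2736
  √(A²+B²)=0.4930;  θ1 = -0.8504+2.1591 ≈ 1.3087
φ2=120.0° → target in arm frame (0.1473, 0.0480)
  A=0.0627, B=-0.3705, C=(l²−L²−A²−y'²−z²)/(2L)=0.1858
  θ2 = atan2(B,A) + arccos(C/0.3758) = -0.3497
rotate P by −φ3: (-0.0321, -0.1516, -0.3705)
  A cos θ + B sin θ = C:  0.2421·cos θ + -0.3705·sin θ = -0.1282
  θ3 = atan2(B,A) + arccos(C/0.4426) = 0.8727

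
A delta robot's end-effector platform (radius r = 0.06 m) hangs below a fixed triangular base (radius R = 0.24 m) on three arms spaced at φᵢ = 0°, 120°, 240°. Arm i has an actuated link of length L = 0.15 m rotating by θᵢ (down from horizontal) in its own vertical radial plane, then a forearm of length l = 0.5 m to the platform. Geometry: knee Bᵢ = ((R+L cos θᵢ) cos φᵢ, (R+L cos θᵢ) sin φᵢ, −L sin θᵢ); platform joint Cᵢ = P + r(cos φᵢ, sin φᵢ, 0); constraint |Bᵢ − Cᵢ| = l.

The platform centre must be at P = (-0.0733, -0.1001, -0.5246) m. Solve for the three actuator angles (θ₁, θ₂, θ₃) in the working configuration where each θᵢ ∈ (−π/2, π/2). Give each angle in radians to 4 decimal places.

arm 1 (φ=0.0°): x'=-0.0733, y'=-0.1001
  e−x'=0.2533;  (l²−L²−(e−x')²−y'²−z²)/2L = -0.4063
  γ=atan2(-0.5246,0.2533)=-1.1210;  ψ=arccos(-0.6974)=2.3426;  θ1=γ+ψ≈1.2216
arm 2 (φ=120.0°): x'=-0.0500, y'=0.1135
  A=0.2300, B=-0.5246, C=(l²−L²−A²−y'²−z²)/(2L)=-0.3784
  θ2 = atan2(B,A) + arccos(C/0.5728) = 1.1348
rotate P by −φ3: (0.1233, -0.0134, -0.5246)
  A cos θ + B sin θ = C:  0.0567·cos θ + -0.5246·sin θ = -0.1703
  √(A²+B²)=0.5277;  θ3 = -1.4632+1.8995 ≈ 0.4363

θ₁ = 1.2216, θ₂ = 1.1348, θ₃ = 0.4363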